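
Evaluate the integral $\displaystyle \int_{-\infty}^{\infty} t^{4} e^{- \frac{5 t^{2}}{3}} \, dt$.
$\frac{27 \sqrt{15} \sqrt{\pi}}{500}$

Consider the simpler parametrised integral
$$J(a) = \int_{-\infty}^{\infty} e^{- a t^{2}} \, dt = \frac{\sqrt{\pi}}{\sqrt{a}}.$$

Differentiating under the integral sign brings down a factor of $(-t^2)$:
$$\frac{dJ}{da} = \int_{-\infty}^{\infty} - t^{2} e^{- a t^{2}} \, dt = - \frac{\sqrt{\pi}}{2 a^{\frac{3}{2}}}.$$

Repeating twice in total — each differentiation brings down another $(-t^2)$ — gives
$$\frac{d^{2}J}{da^{2}} = \int_{-\infty}^{\infty} t^{4} e^{- a t^{2}} \, dt = \frac{3 \sqrt{\pi}}{4 a^{\frac{5}{2}}},$$
and the integrand here is exactly the target integrand, so $I = \frac{3 \sqrt{\pi}}{4 a^{\frac{5}{2}}}$.

Setting $a = \frac{5}{3}$:
$$I = \frac{27 \sqrt{15} \sqrt{\pi}}{500}.$$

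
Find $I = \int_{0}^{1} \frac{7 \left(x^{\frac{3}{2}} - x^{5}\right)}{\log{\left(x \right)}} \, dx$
$\log{\left(\frac{78125}{35831808} \right)}$

Consider the one-parameter family: let $I(a) = \int_{0}^{1} \frac{7 \left(- x^{5} + x^{a}\right)}{\log{\left(x \right)}} \, dx$.

Since $\dfrac{\partial}{\partial a}\,x^{a} = x^{a} \ln x$, the $\ln x$ in the denominator cancels and
$$\frac{dI}{da} = \int_{0}^{1} 7 x^{a} \, dx = 7 \left[\frac{x^{a+1}}{a+1}\right]_0^1 = \frac{7}{a + 1}.$$

Integrating with respect to $a$ gives $I(a) = \log{\left(\frac{\left(a + 1\right)^{7}}{279936} \right)} + C$.

At $a = 5$ the integrand is identically $0$, so $I(5) = 0$. The closed form gives $0$, hence $C = 0$.

Setting $a = \frac{3}{2}$:
$$I = \log{\left(\frac{78125}{35831808} \right)}.$$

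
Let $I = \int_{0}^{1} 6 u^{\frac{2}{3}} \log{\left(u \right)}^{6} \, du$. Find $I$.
$\frac{1889568}{15625}$

Begin with the known integral
$$J(a) = \int_{0}^{1} 6 u^{a} \, du = \frac{6}{a + 1}.$$

Differentiating under the integral sign brings down a factor of $\ln u$:
$$\frac{dJ}{da} = \int_{0}^{1} 6 u^{a} \log{\left(u \right)} \, du = - \frac{6}{\left(a + 1\right)^{2}}.$$

Repeating $6$ times in total — each differentiation brings down another $\ln u$ — gives
$$\frac{d^{6}J}{da^{6}} = \int_{0}^{1} 6 u^{a} \log{\left(u \right)}^{6} \, du = \frac{4320}{\left(a + 1\right)^{7}},$$
and the integrand here is exactly the target integrand, so $I = \frac{4320}{\left(a + 1\right)^{7}}$.

Setting $a = \frac{2}{3}$:
$$I = \frac{1889568}{15625}.$$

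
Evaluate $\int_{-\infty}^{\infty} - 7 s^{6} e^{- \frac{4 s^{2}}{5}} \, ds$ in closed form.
$- \frac{13125 \sqrt{5} \sqrt{\pi}}{1024}$

Begin with the known integral
$$J(a) = \int_{-\infty}^{\infty} - 7 e^{- a s^{2}} \, ds = - \frac{7 \sqrt{\pi}}{\sqrt{a}}.$$

Differentiating under the integral sign brings down a factor of $(-s^2)$:
$$\frac{dJ}{da} = \int_{-\infty}^{\infty} 7 s^{2} e^{- a s^{2}} \, ds = \frac{7 \sqrt{\pi}}{2 a^{\frac{3}{2}}}.$$

Repeating $3$ times in total — each differentiation brings down another $(-s^2)$ — gives
$$\frac{d^{3}J}{da^{3}} = \int_{-\infty}^{\infty} 7 s^{6} e^{- a s^{2}} \, ds = \frac{105 \sqrt{\pi}}{8 a^{\frac{7}{2}}},$$
and the integrand here is $(-1)^{3}$ times the target integrand, so $I = (-1)^{3}\,\frac{d^{3}J}{da^{3}} = - \frac{105 \sqrt{\pi}}{8 a^{\frac{7}{2}}}$.

Setting $a = \frac{4}{5}$:
$$I = - \frac{13125 \sqrt{5} \sqrt{\pi}}{1024}.$$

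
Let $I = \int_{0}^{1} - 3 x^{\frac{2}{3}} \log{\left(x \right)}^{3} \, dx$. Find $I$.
$\frac{1458}{625}$

Consider the simpler parametrised integral
$$J(a) = \int_{0}^{1} - 3 x^{a} \, dx = - \frac{3}{a + 1}.$$

Differentiating under the integral sign brings down a factor of $\ln x$:
$$\frac{dJ}{da} = \int_{0}^{1} - 3 x^{a} \log{\left(x \right)} \, dx = \frac{3}{\left(a + 1\right)^{2}}.$$

Repeating $3$ times in total — each differentiation brings down another $\ln x$ — gives
$$\frac{d^{3}J}{da^{3}} = \int_{0}^{1} - 3 x^{a} \log{\left(x \right)}^{3} \, dx = \frac{18}{\left(a + 1\right)^{4}},$$
and the integrand here is exactly the target integrand, so $I = \frac{18}{\left(a + 1\right)^{4}}$.

Setting $a = \frac{2}{3}$:
$$I = \frac{1458}{625}.$$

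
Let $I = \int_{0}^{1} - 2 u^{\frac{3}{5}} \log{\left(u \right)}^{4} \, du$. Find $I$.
$- \frac{9375}{2048}$

Begin with the known integral
$$J(a) = \int_{0}^{1} - 2 u^{a} \, du = - \frac{2}{a + 1}.$$

Differentiating under the integral sign brings down a factor of $\ln u$:
$$\frac{dJ}{da} = \int_{0}^{1} - 2 u^{a} \log{\left(u \right)} \, du = \frac{2}{\left(a + 1\right)^{2}}.$$

Repeating $4$ times in total — each differentiation brings down another $\ln u$ — gives
$$\frac{d^{4}J}{da^{4}} = \int_{0}^{1} - 2 u^{a} \log{\left(u \right)}^{4} \, du = - \frac{48}{\left(a + 1\right)^{5}},$$
and the integrand here is exactly the target integrand, so $I = - \frac{48}{\left(a + 1\right)^{5}}$.

Setting $a = \frac{3}{5}$:
$$I = - \frac{9375}{2048}.$$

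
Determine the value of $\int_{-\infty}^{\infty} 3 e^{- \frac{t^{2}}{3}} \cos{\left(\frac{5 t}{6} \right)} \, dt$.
$\frac{3 \sqrt{3} \sqrt{\pi}}{e^{\frac{25}{48}}}$

Let $b$ denote the cosine frequency and define $I(b) = \int_{-\infty}^{\infty} 3 e^{- \frac{t^{2}}{3}} \cos{\left(b t \right)} \, dt$.

Differentiating under the integral sign,
$$I'(b) = \int_{-\infty}^{\infty} - 3 t e^{- \frac{t^{2}}{3}} \sin{\left(b t \right)} \, dt.$$

Integrate $\int_{-\infty}^{\infty} t \sin(b t)\, e^{- \frac{t^{2}}{3}}\, dt$ by parts with $u = \sin(b t)$ and $dv = t\, e^{- \frac{t^{2}}{3}}\, dt$, giving $v = - \frac{3 e^{- \frac{t^{2}}{3}}}{2}$. The boundary term vanishes and
$$\int_{-\infty}^{\infty} t \sin(b t)\, e^{- \frac{t^{2}}{3}}\, dt = \frac{3 b}{2} \int_{-\infty}^{\infty} \cos(b t)\, e^{- \frac{t^{2}}{3}}\, dt,$$
so $I'(b) = - \frac{3 b}{2}\, I(b)$.

This is a separable first-order ODE; solving with the initial condition $I(0) = \int_{-\infty}^{\infty} 3 e^{- \frac{t^{2}}{3}}\,dt = 3 \sqrt{3} \sqrt{\pi}$ gives
$$I(b) = 3 \sqrt{3} \sqrt{\pi} e^{- \frac{3 b^{2}}{4}}.$$

Setting $b = \frac{5}{6}$:
$$I = \frac{3 \sqrt{3} \sqrt{\pi}}{e^{\frac{25}{48}}}.$$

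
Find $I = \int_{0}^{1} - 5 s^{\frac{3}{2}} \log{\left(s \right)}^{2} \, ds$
$- \frac{16}{25}$

Consider the simpler parametrised integral
$$J(a) = \int_{0}^{1} - 5 s^{a} \, ds = - \frac{5}{a + 1}.$$

Differentiating under the integral sign brings down a factor of $\ln s$:
$$\frac{dJ}{da} = \int_{0}^{1} - 5 s^{a} \log{\left(s \right)} \, ds = \frac{5}{\left(a + 1\right)^{2}}.$$

Repeating twice in total — each differentiation brings down another $\ln s$ — gives
$$\frac{d^{2}J}{da^{2}} = \int_{0}^{1} - 5 s^{a} \log{\left(s \right)}^{2} \, ds = - \frac{10}{\left(a + 1\right)^{3}},$$
and the integrand here is exactly the target integrand, so $I = - \frac{10}{\left(a + 1\right)^{3}}$.

Setting $a = \frac{3}{2}$:
$$I = - \frac{16}{25}.$$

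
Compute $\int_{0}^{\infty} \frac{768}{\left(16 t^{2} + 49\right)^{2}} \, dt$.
$\frac{48 \pi}{343}$

Begin with the known result
$$J(a) = \int_{0}^{\infty} \frac{3}{a^{2} + t^{2}} \, dt = \frac{3 \pi}{2 a}.$$

Differentiating under the integral sign with respect to $a$,
$$\frac{dJ}{da} = \int_{0}^{\infty} - \frac{6 a}{\left(a^{2} + t^{2}\right)^{2}} \, dt = - \frac{3 \pi}{2 a^{2}},$$
so $\int_{0}^{\infty} \frac{3}{\left(a^{2} + t^{2}\right)^{2}} \, dt = \frac{3 \pi}{4 a^{3}}$.

Setting $a = \frac{7}{4}$:
$$I = \frac{48 \pi}{343}.$$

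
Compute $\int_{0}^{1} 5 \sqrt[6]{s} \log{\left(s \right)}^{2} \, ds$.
$\frac{2160}{343}$

Begin with the known integral
$$J(a) = \int_{0}^{1} 5 s^{a} \, ds = \frac{5}{a + 1}.$$

Differentiating under the integral sign brings down a factor of $\ln s$:
$$\frac{dJ}{da} = \int_{0}^{1} 5 s^{a} \log{\left(s \right)} \, ds = - \frac{5}{\left(a + 1\right)^{2}}.$$

Repeating twice in total — each differentiation brings down another $\ln s$ — gives
$$\frac{d^{2}J}{da^{2}} = \int_{0}^{1} 5 s^{a} \log{\left(s \right)}^{2} \, ds = \frac{10}{\left(a + 1\right)^{3}},$$
and the integrand here is exactly the target integrand, so $I = \frac{10}{\left(a + 1\right)^{3}}$.

Setting $a = \frac{1}{6}$:
$$I = \frac{2160}{343}.$$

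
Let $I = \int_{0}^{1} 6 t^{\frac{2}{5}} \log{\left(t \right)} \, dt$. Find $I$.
$- \frac{150}{49}$

Consider the simpler parametrised integral
$$J(a) = \int_{0}^{1} 6 t^{a} \, dt = \frac{6}{a + 1}.$$

Differentiating under the integral sign brings down a factor of $\ln t$:
$$\frac{dJ}{da} = \int_{0}^{1} 6 t^{a} \log{\left(t \right)} \, dt = - \frac{6}{\left(a + 1\right)^{2}}.$$

The integral on the left is $I$, so $I = - \frac{6}{\left(a + 1\right)^{2}}$.

Setting $a = \frac{2}{5}$:
$$I = - \frac{150}{49}.$$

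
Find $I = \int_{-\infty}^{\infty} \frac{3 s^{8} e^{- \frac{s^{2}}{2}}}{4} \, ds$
$\frac{315 \sqrt{2} \sqrt{\pi}}{4}$

Begin with the known integral
$$J(a) = \int_{-\infty}^{\infty} \frac{3 e^{- a s^{2}}}{4} \, ds = \frac{3 \sqrt{\pi}}{4 \sqrt{a}}.$$

Differentiating under the integral sign brings down a factor of $(-s^2)$:
$$\frac{dJ}{da} = \int_{-\infty}^{\infty} - \frac{3 s^{2} e^{- a s^{2}}}{4} \, ds = - \frac{3 \sqrt{\pi}}{8 a^{\frac{3}{2}}}.$$

Repeating $4$ times in total — each differentiation brings down another $(-s^2)$ — gives
$$\frac{d^{4}J}{da^{4}} = \int_{-\infty}^{\infty} \frac{3 s^{8} e^{- a s^{2}}}{4} \, ds = \frac{315 \sqrt{\pi}}{64 a^{\frac{9}{2}}},$$
and the integrand here is exactly the target integrand, so $I = \frac{315 \sqrt{\pi}}{64 a^{\frac{9}{2}}}$.

Setting $a = \frac{1}{2}$:
$$I = \frac{315 \sqrt{2} \sqrt{\pi}}{4}.$$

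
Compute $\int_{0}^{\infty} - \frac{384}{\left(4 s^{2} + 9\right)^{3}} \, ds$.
$- \frac{4 \pi}{27}$

Recall the elementary integral
$$J(a) = \int_{0}^{\infty} - \frac{6}{a^{2} + s^{2}} \, ds = - \frac{3 \pi}{a}.$$

Differentiating under the integral sign with respect to $a$,
$$\frac{dJ}{da} = \int_{0}^{\infty} \frac{12 a}{\left(a^{2} + s^{2}\right)^{2}} \, ds = \frac{3 \pi}{a^{2}},$$
so $\int_{0}^{\infty} - \frac{6}{\left(a^{2} + s^{2}\right)^{2}} \, ds = - \frac{3 \pi}{2 a^{3}}$.

Repeating — each differentiation of $1/(s^2+a^2)^j$ produces $-2ja/(s^2+a^2)^{j+1}$ — and dividing through by $-2ja$ at each step yields, after $2$ differentiations in total,
$$\int_{0}^{\infty} - \frac{6}{\left(a^{2} + s^{2}\right)^{3}} \, ds = - \frac{9 \pi}{8 a^{5}}.$$

Setting $a = \frac{3}{2}$:
$$I = - \frac{4 \pi}{27}.$$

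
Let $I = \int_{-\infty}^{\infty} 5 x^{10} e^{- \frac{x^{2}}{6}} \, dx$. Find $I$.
$1148175 \sqrt{6} \sqrt{\pi}$

Begin with the known integral
$$J(a) = \int_{-\infty}^{\infty} 5 e^{- a x^{2}} \, dx = \frac{5 \sqrt{\pi}}{\sqrt{a}}.$$

Differentiating under the integral sign brings down a factor of $(-x^2)$:
$$\frac{dJ}{da} = \int_{-\infty}^{\infty} - 5 x^{2} e^{- a x^{2}} \, dx = - \frac{5 \sqrt{\pi}}{2 a^{\frac{3}{2}}}.$$

Repeating $5$ times in total — each differentiation brings down another $(-x^2)$ — gives
$$\frac{d^{5}J}{da^{5}} = \int_{-\infty}^{\infty} - 5 x^{10} e^{- a x^{2}} \, dx = - \frac{4725 \sqrt{\pi}}{32 a^{\frac{11}{2}}},$$
and the integrand here is $(-1)^{5}$ times the target integrand, so $I = (-1)^{5}\,\frac{d^{5}J}{da^{5}} = \frac{4725 \sqrt{\pi}}{32 a^{\frac{11}{2}}}$.

Setting $a = \frac{1}{6}$:
$$I = 1148175 \sqrt{6} \sqrt{\pi}.$$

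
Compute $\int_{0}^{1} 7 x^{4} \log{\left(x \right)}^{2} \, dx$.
$\frac{14}{125}$

Consider the simpler parametrised integral
$$J(a) = \int_{0}^{1} 7 x^{a} \, dx = \frac{7}{a + 1}.$$

Differentiating under the integral sign brings down a factor of $\ln x$:
$$\frac{dJ}{da} = \int_{0}^{1} 7 x^{a} \log{\left(x \right)} \, dx = - \frac{7}{\left(a + 1\right)^{2}}.$$

Repeating twice in total — each differentiation brings down another $\ln x$ — gives
$$\frac{d^{2}J}{da^{2}} = \int_{0}^{1} 7 x^{a} \log{\left(x \right)}^{2} \, dx = \frac{14}{\left(a + 1\right)^{3}},$$
and the integrand here is exactly the target integrand, so $I = \frac{14}{\left(a + 1\right)^{3}}$.

Setting $a = 4$:
$$I = \frac{14}{125}.$$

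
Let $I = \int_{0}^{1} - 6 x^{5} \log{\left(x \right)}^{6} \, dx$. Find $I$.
$- \frac{5}{324}$

Begin with the known integral
$$J(a) = \int_{0}^{1} - 6 x^{a} \, dx = - \frac{6}{a + 1}.$$

Differentiating under the integral sign brings down a factor of $\ln x$:
$$\frac{dJ}{da} = \int_{0}^{1} - 6 x^{a} \log{\left(x \right)} \, dx = \frac{6}{\left(a + 1\right)^{2}}.$$

Repeating $6$ times in total — each differentiation brings down another $\ln x$ — gives
$$\frac{d^{6}J}{da^{6}} = \int_{0}^{1} - 6 x^{a} \log{\left(x \right)}^{6} \, dx = - \frac{4320}{\left(a + 1\right)^{7}},$$
and the integrand here is exactly the target integrand, so $I = - \frac{4320}{\left(a + 1\right)^{7}}$.

Setting $a = 5$:
$$I = - \frac{5}{324}.$$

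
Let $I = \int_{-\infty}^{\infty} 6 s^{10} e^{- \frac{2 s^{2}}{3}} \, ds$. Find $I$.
$\frac{688905 \sqrt{6} \sqrt{\pi}}{1024}$

Start from the elementary integral
$$J(a) = \int_{-\infty}^{\infty} 6 e^{- a s^{2}} \, ds = \frac{6 \sqrt{\pi}}{\sqrt{a}}.$$

Differentiating under the integral sign brings down a factor of $(-s^2)$:
$$\frac{dJ}{da} = \int_{-\infty}^{\infty} - 6 s^{2} e^{- a s^{2}} \, ds = - \frac{3 \sqrt{\pi}}{a^{\frac{3}{2}}}.$$

Repeating $5$ times in total — each differentiation brings down another $(-s^2)$ — gives
$$\frac{d^{5}J}{da^{5}} = \int_{-\infty}^{\infty} - 6 s^{10} e^{- a s^{2}} \, ds = - \frac{2835 \sqrt{\pi}}{16 a^{\frac{11}{2}}},$$
and the integrand here is $(-1)^{5}$ times the target integrand, so $I = (-1)^{5}\,\frac{d^{5}J}{da^{5}} = \frac{2835 \sqrt{\pi}}{16 a^{\frac{11}{2}}}$.

Setting $a = \frac{2}{3}$:
$$I = \frac{688905 \sqrt{6} \sqrt{\pi}}{1024}.$$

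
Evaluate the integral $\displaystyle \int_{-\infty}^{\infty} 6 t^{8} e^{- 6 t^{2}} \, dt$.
$\frac{35 \sqrt{6} \sqrt{\pi}}{6912}$

Start from the elementary integral
$$J(a) = \int_{-\infty}^{\infty} 6 e^{- a t^{2}} \, dt = \frac{6 \sqrt{\pi}}{\sqrt{a}}.$$

Differentiating under the integral sign brings down a factor of $(-t^2)$:
$$\frac{dJ}{da} = \int_{-\infty}^{\infty} - 6 t^{2} e^{- a t^{2}} \, dt = - \frac{3 \sqrt{\pi}}{a^{\frac{3}{2}}}.$$

Repeating $4$ times in total — each differentiation brings down another $(-t^2)$ — gives
$$\frac{d^{4}J}{da^{4}} = \int_{-\infty}^{\infty} 6 t^{8} e^{- a t^{2}} \, dt = \frac{315 \sqrt{\pi}}{8 a^{\frac{9}{2}}},$$
and the integrand here is exactly the target integrand, so $I = \frac{315 \sqrt{\pi}}{8 a^{\frac{9}{2}}}$.

Setting $a = 6$:
$$I = \frac{35 \sqrt{6} \sqrt{\pi}}{6912}.$$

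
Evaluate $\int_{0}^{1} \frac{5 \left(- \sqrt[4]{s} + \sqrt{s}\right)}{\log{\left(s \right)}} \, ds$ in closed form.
$- \log{\left(\frac{3125}{7776} \right)}$

Replace the exponent $\frac{1}{4}$ by a parameter $a$: let $I(a) = \int_{0}^{1} \frac{5 \left(\sqrt{s} - s^{a}\right)}{\log{\left(s \right)}} \, ds$.

Since $\dfrac{\partial}{\partial a}\,s^{a} = s^{a} \ln s$, the $\ln s$ in the denominator cancels and
$$\frac{dI}{da} = \int_{0}^{1} -5 s^{a} \, ds = -5 \left[\frac{s^{a+1}}{a+1}\right]_0^1 = - \frac{5}{a + 1}.$$

Integrating with respect to $a$ gives $I(a) = - \log{\left(\frac{32 \left(a + 1\right)^{5}}{243} \right)} + C$.

At $a = \frac{1}{2}$ the integrand is identically $0$, so $I(\frac{1}{2}) = 0$. The closed form gives $0$, hence $C = 0$.

Setting $a = \frac{1}{4}$:
$$I = - \log{\left(\frac{3125}{7776} \right)}.$$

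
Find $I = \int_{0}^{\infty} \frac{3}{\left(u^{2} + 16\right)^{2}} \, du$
$\frac{3 \pi}{256}$

Recall the elementary integral
$$J(a) = \int_{0}^{\infty} \frac{3}{a^{2} + u^{2}} \, du = \frac{3 \pi}{2 a}.$$

Differentiating under the integral sign with respect to $a$,
$$\frac{dJ}{da} = \int_{0}^{\infty} - \frac{6 a}{\left(a^{2} + u^{2}\right)^{2}} \, du = - \frac{3 \pi}{2 a^{2}},$$
so $\int_{0}^{\infty} \frac{3}{\left(a^{2} + u^{2}\right)^{2}} \, du = \frac{3 \pi}{4 a^{3}}$.

Setting $a = 4$:
$$I = \frac{3 \pi}{256}.$$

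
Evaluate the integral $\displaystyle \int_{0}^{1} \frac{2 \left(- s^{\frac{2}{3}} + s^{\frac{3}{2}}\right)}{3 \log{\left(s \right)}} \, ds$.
$- \frac{2 \log{\left(2 \right)}}{3} + \frac{2 \log{\left(3 \right)}}{3}$

Replace the exponent $\frac{2}{3}$ by a parameter $a$: let $I(a) = \int_{0}^{1} \frac{2 \left(s^{\frac{3}{2}} - s^{a}\right)}{3 \log{\left(s \right)}} \, ds$.

Since $\dfrac{\partial}{\partial a}\,s^{a} = s^{a} \ln s$, the $\ln s$ in the denominator cancels and
$$\frac{dI}{da} = \int_{0}^{1} - \frac{2}{3} s^{a} \, ds = - \frac{2}{3} \left[\frac{s^{a+1}}{a+1}\right]_0^1 = - \frac{2}{3 a + 3}.$$

Integrating with respect to $a$ gives $I(a) = - \frac{2 \log{\left(a + 1 \right)}}{3} - \frac{2 \log{\left(2 \right)}}{3} + \frac{2 \log{\left(5 \right)}}{3} + C$.

At $a = \frac{3}{2}$ the integrand is identically $0$, so $I(\frac{3}{2}) = 0$. The closed form gives $0$, hence $C = 0$.

Setting $a = \frac{2}{3}$:
$$I = - \frac{2 \log{\left(2 \right)}}{3} + \frac{2 \log{\left(3 \right)}}{3}.$$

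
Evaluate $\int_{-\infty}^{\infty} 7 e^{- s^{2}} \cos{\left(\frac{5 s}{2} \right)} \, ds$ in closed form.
$\frac{7 \sqrt{\pi}}{e^{\frac{25}{16}}}$

Define $I(b) = \int_{-\infty}^{\infty} 7 e^{- s^{2}} \cos{\left(b s \right)} \, ds$.

Differentiating under the integral sign,
$$I'(b) = \int_{-\infty}^{\infty} - 7 s e^{- s^{2}} \sin{\left(b s \right)} \, ds.$$

Integrate $\int_{-\infty}^{\infty} s \sin(b s)\, e^{- s^{2}}\, ds$ by parts with $u = \sin(b s)$ and $dv = s\, e^{- s^{2}}\, ds$, giving $v = - \frac{e^{- s^{2}}}{2}$. The boundary term vanishes and
$$\int_{-\infty}^{\infty} s \sin(b s)\, e^{- s^{2}}\, ds = \frac{b}{2} \int_{-\infty}^{\infty} \cos(b s)\, e^{- s^{2}}\, ds,$$
so $I'(b) = - \frac{b}{2}\, I(b)$.

This is a separable first-order ODE; solving with the initial condition $I(0) = \int_{-\infty}^{\infty} 7 e^{- s^{2}}\,ds = 7 \sqrt{\pi}$ gives
$$I(b) = 7 \sqrt{\pi} e^{- \frac{b^{2}}{4}}.$$

Setting $b = \frac{5}{2}$:
$$I = \frac{7 \sqrt{\pi}}{e^{\frac{25}{16}}}.$$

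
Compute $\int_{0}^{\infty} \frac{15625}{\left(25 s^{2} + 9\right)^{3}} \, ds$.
$\frac{3125 \pi}{1296}$

Recall the elementary integral
$$J(a) = \int_{0}^{\infty} \frac{1}{a^{2} + s^{2}} \, ds = \frac{\pi}{2 a}.$$

Differentiating under the integral sign with respect to $a$,
$$\frac{dJ}{da} = \int_{0}^{\infty} - \frac{2 a}{\left(a^{2} + s^{2}\right)^{2}} \, ds = - \frac{\pi}{2 a^{2}},$$
so $\int_{0}^{\infty} \frac{1}{\left(a^{2} + s^{2}\right)^{2}} \, ds = \frac{\pi}{4 a^{3}}$.

Repeating — each differentiation of $1/(s^2+a^2)^j$ produces $-2ja/(s^2+a^2)^{j+1}$ — and dividing through by $-2ja$ at each step yields, after $2$ differentiations in total,
$$\int_{0}^{\infty} \frac{1}{\left(a^{2} + s^{2}\right)^{3}} \, ds = \frac{3 \pi}{16 a^{5}}.$$

Setting $a = \frac{3}{5}$:
$$I = \frac{3125 \pi}{1296}.$$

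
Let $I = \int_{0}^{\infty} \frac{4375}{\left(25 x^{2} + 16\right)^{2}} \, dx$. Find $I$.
$\frac{875 \pi}{256}$

Begin with the known result
$$J(a) = \int_{0}^{\infty} \frac{7}{a^{2} + x^{2}} \, dx = \frac{7 \pi}{2 a}.$$

Differentiating under the integral sign with respect to $a$,
$$\frac{dJ}{da} = \int_{0}^{\infty} - \frac{14 a}{\left(a^{2} + x^{2}\right)^{2}} \, dx = - \frac{7 \pi}{2 a^{2}},$$
so $\int_{0}^{\infty} \frac{7}{\left(a^{2} + x^{2}\right)^{2}} \, dx = \frac{7 \pi}{4 a^{3}}$.

Setting $a = \frac{4}{5}$:
$$I = \frac{875 \pi}{256}.$$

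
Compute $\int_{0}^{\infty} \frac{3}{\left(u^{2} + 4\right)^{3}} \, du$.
$\frac{9 \pi}{512}$

Begin with the known result
$$J(a) = \int_{0}^{\infty} \frac{3}{a^{2} + u^{2}} \, du = \frac{3 \pi}{2 a}.$$

Differentiating under the integral sign with respect to $a$,
$$\frac{dJ}{da} = \int_{0}^{\infty} - \frac{6 a}{\left(a^{2} + u^{2}\right)^{2}} \, du = - \frac{3 \pi}{2 a^{2}},$$
so $\int_{0}^{\infty} \frac{3}{\left(a^{2} + u^{2}\right)^{2}} \, du = \frac{3 \pi}{4 a^{3}}$.

Repeating — each differentiation of $1/(u^2+a^2)^j$ produces $-2ja/(u^2+a^2)^{j+1}$ — and dividing through by $-2ja$ at each step yields, after $2$ differentiations in total,
$$\int_{0}^{\infty} \frac{3}{\left(a^{2} + u^{2}\right)^{3}} \, du = \frac{9 \pi}{16 a^{5}}.$$

Setting $a = 2$:
$$I = \frac{9 \pi}{512}.$$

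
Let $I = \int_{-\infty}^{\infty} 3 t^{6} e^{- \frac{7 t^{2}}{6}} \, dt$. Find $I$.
$\frac{1215 \sqrt{42} \sqrt{\pi}}{2401}$

Consider the simpler parametrised integral
$$J(a) = \int_{-\infty}^{\infty} 3 e^{- a t^{2}} \, dt = \frac{3 \sqrt{\pi}}{\sqrt{a}}.$$

Differentiating under the integral sign brings down a factor of $(-t^2)$:
$$\frac{dJ}{da} = \int_{-\infty}^{\infty} - 3 t^{2} e^{- a t^{2}} \, dt = - \frac{3 \sqrt{\pi}}{2 a^{\frac{3}{2}}}.$$

Repeating $3$ times in total — each differentiation brings down another $(-t^2)$ — gives
$$\frac{d^{3}J}{da^{3}} = \int_{-\infty}^{\infty} - 3 t^{6} e^{- a t^{2}} \, dt = - \frac{45 \sqrt{\pi}}{8 a^{\frac{7}{2}}},$$
and the integrand here is $(-1)^{3}$ times the target integrand, so $I = (-1)^{3}\,\frac{d^{3}J}{da^{3}} = \frac{45 \sqrt{\pi}}{8 a^{\frac{7}{2}}}$.

Setting $a = \frac{7}{6}$:
$$I = \frac{1215 \sqrt{42} \sqrt{\pi}}{2401}.$$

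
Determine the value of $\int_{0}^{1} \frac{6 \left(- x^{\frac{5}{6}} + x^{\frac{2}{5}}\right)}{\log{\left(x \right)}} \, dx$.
$- \log{\left(\frac{27680640625}{5489031744} \right)}$

Replace the exponent $\frac{5}{6}$ by a parameter $a$: let $I(a) = \int_{0}^{1} \frac{6 \left(x^{\frac{2}{5}} - x^{a}\right)}{\log{\left(x \right)}} \, dx$.

Since $\dfrac{\partial}{\partial a}\,x^{a} = x^{a} \ln x$, the $\ln x$ in the denominator cancels and
$$\frac{dI}{da} = \int_{0}^{1} -6 x^{a} \, dx = -6 \left[\frac{x^{a+1}}{a+1}\right]_0^1 = - \frac{6}{a + 1}.$$

Integrating with respect to $a$ gives $I(a) = - \log{\left(\frac{15625 \left(a + 1\right)^{6}}{117649} \right)} + C$.

At $a = \frac{2}{5}$ the integrand is identically $0$, so $I(\frac{2}{5}) = 0$. The closed form gives $0$, hence $C = 0$.

Setting $a = \frac{5}{6}$:
$$I = - \log{\left(\frac{27680640625}{5489031744} \right)}.$$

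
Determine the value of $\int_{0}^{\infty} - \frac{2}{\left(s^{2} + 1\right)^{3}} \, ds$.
$- \frac{3 \pi}{8}$

Start from the standard arctangent integral
$$J(a) = \int_{0}^{\infty} - \frac{2}{a^{2} + s^{2}} \, ds = - \frac{\pi}{a}.$$

Differentiating under the integral sign with respect to $a$,
$$\frac{dJ}{da} = \int_{0}^{\infty} \frac{4 a}{\left(a^{2} + s^{2}\right)^{2}} \, ds = \frac{\pi}{a^{2}},$$
so $\int_{0}^{\infty} - \frac{2}{\left(a^{2} + s^{2}\right)^{2}} \, ds = - \frac{\pi}{2 a^{3}}$.

Repeating — each differentiation of $1/(s^2+a^2)^j$ produces $-2ja/(s^2+a^2)^{j+1}$ — and dividing through by $-2ja$ at each step yields, after $2$ differentiations in total,
$$\int_{0}^{\infty} - \frac{2}{\left(a^{2} + s^{2}\right)^{3}} \, ds = - \frac{3 \pi}{8 a^{5}}.$$

Setting $a = 1$:
$$I = - \frac{3 \pi}{8}.$$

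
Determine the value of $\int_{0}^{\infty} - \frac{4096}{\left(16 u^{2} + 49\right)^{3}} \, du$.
$- \frac{192 \pi}{16807}$

Begin with the known result
$$J(a) = \int_{0}^{\infty} - \frac{1}{a^{2} + u^{2}} \, du = - \frac{\pi}{2 a}.$$

Differentiating under the integral sign with respect to $a$,
$$\frac{dJ}{da} = \int_{0}^{\infty} \frac{2 a}{\left(a^{2} + u^{2}\right)^{2}} \, du = \frac{\pi}{2 a^{2}},$$
so $\int_{0}^{\infty} - \frac{1}{\left(a^{2} + u^{2}\right)^{2}} \, du = - \frac{\pi}{4 a^{3}}$.

Repeating — each differentiation of $1/(u^2+a^2)^j$ produces $-2ja/(u^2+a^2)^{j+1}$ — and dividing through by $-2ja$ at each step yields, after $2$ differentiations in total,
$$\int_{0}^{\infty} - \frac{1}{\left(a^{2} + u^{2}\right)^{3}} \, du = - \frac{3 \pi}{16 a^{5}}.$$

Setting $a = \frac{7}{4}$:
$$I = - \frac{192 \pi}{16807}.$$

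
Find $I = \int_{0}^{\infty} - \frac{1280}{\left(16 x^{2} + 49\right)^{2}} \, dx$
$- \frac{80 \pi}{343}$

Start from the standard arctangent integral
$$J(a) = \int_{0}^{\infty} - \frac{5}{a^{2} + x^{2}} \, dx = - \frac{5 \pi}{2 a}.$$

Differentiating under the integral sign with respect to $a$,
$$\frac{dJ}{da} = \int_{0}^{\infty} \frac{10 a}{\left(a^{2} + x^{2}\right)^{2}} \, dx = \frac{5 \pi}{2 a^{2}},$$
so $\int_{0}^{\infty} - \frac{5}{\left(a^{2} + x^{2}\right)^{2}} \, dx = - \frac{5 \pi}{4 a^{3}}$.

Setting $a = \frac{7}{4}$:
$$I = - \frac{80 \pi}{343}.$$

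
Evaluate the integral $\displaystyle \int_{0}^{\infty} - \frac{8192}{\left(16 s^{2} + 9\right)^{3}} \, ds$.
$- \frac{128 \pi}{81}$

Start from the standard arctangent integral
$$J(a) = \int_{0}^{\infty} - \frac{2}{a^{2} + s^{2}} \, ds = - \frac{\pi}{a}.$$

Differentiating under the integral sign with respect to $a$,
$$\frac{dJ}{da} = \int_{0}^{\infty} \frac{4 a}{\left(a^{2} + s^{2}\right)^{2}} \, ds = \frac{\pi}{a^{2}},$$
so $\int_{0}^{\infty} - \frac{2}{\left(a^{2} + s^{2}\right)^{2}} \, ds = - \frac{\pi}{2 a^{3}}$.

Repeating — each differentiation of $1/(s^2+a^2)^j$ produces $-2ja/(s^2+a^2)^{j+1}$ — and dividing through by $-2ja$ at each step yields, after $2$ differentiations in total,
$$\int_{0}^{\infty} - \frac{2}{\left(a^{2} + s^{2}\right)^{3}} \, ds = - \frac{3 \pi}{8 a^{5}}.$$

Setting $a = \frac{3}{4}$:
$$I = - \frac{128 \pi}{81}.$$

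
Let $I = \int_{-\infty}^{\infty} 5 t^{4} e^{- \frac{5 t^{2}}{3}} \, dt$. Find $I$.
$\frac{27 \sqrt{15} \sqrt{\pi}}{100}$

Start from the elementary integral
$$J(a) = \int_{-\infty}^{\infty} 5 e^{- a t^{2}} \, dt = \frac{5 \sqrt{\pi}}{\sqrt{a}}.$$

Differentiating under the integral sign brings down a factor of $(-t^2)$:
$$\frac{dJ}{da} = \int_{-\infty}^{\infty} - 5 t^{2} e^{- a t^{2}} \, dt = - \frac{5 \sqrt{\pi}}{2 a^{\frac{3}{2}}}.$$

Repeating twice in total — each differentiation brings down another $(-t^2)$ — gives
$$\frac{d^{2}J}{da^{2}} = \int_{-\infty}^{\infty} 5 t^{4} e^{- a t^{2}} \, dt = \frac{15 \sqrt{\pi}}{4 a^{\frac{5}{2}}},$$
and the integrand here is exactly the target integrand, so $I = \frac{15 \sqrt{\pi}}{4 a^{\frac{5}{2}}}$.

Setting $a = \frac{5}{3}$:
$$I = \frac{27 \sqrt{15} \sqrt{\pi}}{100}.$$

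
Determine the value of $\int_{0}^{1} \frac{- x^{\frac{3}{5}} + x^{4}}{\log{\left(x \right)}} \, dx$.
$\log{\left(\frac{25}{8} \right)}$

Consider the one-parameter family: let $I(a) = \int_{0}^{1} \frac{- x^{\frac{3}{5}} + x^{a}}{\log{\left(x \right)}} \, dx$.

Since $\dfrac{\partial}{\partial a}\,x^{a} = x^{a} \ln x$, the $\ln x$ in the denominator cancels and
$$\frac{dI}{da} = \int_{0}^{1} x^{a} \, dx = \left[\frac{x^{a+1}}{a+1}\right]_0^1 = \frac{1}{a + 1}.$$

Integrating with respect to $a$ gives $I(a) = \log{\left(\frac{5 a}{8} + \frac{5}{8} \right)} + C$.

At $a = \frac{3}{5}$ the integrand is identically $0$, so $I(\frac{3}{5}) = 0$. The closed form gives $0$, hence $C = 0$.

Setting $a = 4$:
$$I = \log{\left(\frac{25}{8} \right)}.$$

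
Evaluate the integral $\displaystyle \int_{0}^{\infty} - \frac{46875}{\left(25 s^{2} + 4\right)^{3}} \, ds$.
$- \frac{28125 \pi}{512}$

Start from the standard arctangent integral
$$J(a) = \int_{0}^{\infty} - \frac{3}{a^{2} + s^{2}} \, ds = - \frac{3 \pi}{2 a}.$$

Differentiating under the integral sign with respect to $a$,
$$\frac{dJ}{da} = \int_{0}^{\infty} \frac{6 a}{\left(a^{2} + s^{2}\right)^{2}} \, ds = \frac{3 \pi}{2 a^{2}},$$
so $\int_{0}^{\infty} - \frac{3}{\left(a^{2} + s^{2}\right)^{2}} \, ds = - \frac{3 \pi}{4 a^{3}}$.

Repeating — each differentiation of $1/(s^2+a^2)^j$ produces $-2ja/(s^2+a^2)^{j+1}$ — and dividing through by $-2ja$ at each step yields, after $2$ differentiations in total,
$$\int_{0}^{\infty} - \frac{3}{\left(a^{2} + s^{2}\right)^{3}} \, ds = - \frac{9 \pi}{16 a^{5}}.$$

Setting $a = \frac{2}{5}$:
$$I = - \frac{28125 \pi}{512}.$$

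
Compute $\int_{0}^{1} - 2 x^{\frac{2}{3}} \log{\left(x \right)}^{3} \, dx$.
$\frac{972}{625}$

Start from the elementary integral
$$J(a) = \int_{0}^{1} - 2 x^{a} \, dx = - \frac{2}{a + 1}.$$

Differentiating under the integral sign brings down a factor of $\ln x$:
$$\frac{dJ}{da} = \int_{0}^{1} - 2 x^{a} \log{\left(x \right)} \, dx = \frac{2}{\left(a + 1\right)^{2}}.$$

Repeating $3$ times in total — each differentiation brings down another $\ln x$ — gives
$$\frac{d^{3}J}{da^{3}} = \int_{0}^{1} - 2 x^{a} \log{\left(x \right)}^{3} \, dx = \frac{12}{\left(a + 1\right)^{4}},$$
and the integrand here is exactly the target integrand, so $I = \frac{12}{\left(a + 1\right)^{4}}$.

Setting $a = \frac{2}{3}$:
$$I = \frac{972}{625}.$$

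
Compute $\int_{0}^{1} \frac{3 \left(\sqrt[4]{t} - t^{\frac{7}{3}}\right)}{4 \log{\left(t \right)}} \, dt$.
$\log{\left(\frac{6^{\frac{3}{4}}}{8} \right)}$

Consider the one-parameter family: let $I(a) = \int_{0}^{1} \frac{3 \left(- t^{\frac{7}{3}} + t^{a}\right)}{4 \log{\left(t \right)}} \, dt$.

Since $\dfrac{\partial}{\partial a}\,t^{a} = t^{a} \ln t$, the $\ln t$ in the denominator cancels and
$$\frac{dI}{da} = \int_{0}^{1} \frac{3}{4} t^{a} \, dt = \frac{3}{4} \left[\frac{t^{a+1}}{a+1}\right]_0^1 = \frac{3}{4 \left(a + 1\right)}.$$

Integrating with respect to $a$ gives $I(a) = \log{\left(\frac{\sqrt[4]{10} \cdot 3^{\frac{3}{4}} \left(a + 1\right)^{\frac{3}{4}}}{10} \right)} + C$.

At $a = \frac{7}{3}$ the integrand is identically $0$, so $I(\frac{7}{3}) = 0$. The closed form gives $0$, hence $C = 0$.

Setting $a = \frac{1}{4}$:
$$I = \log{\left(\frac{6^{\frac{3}{4}}}{8} \right)}.$$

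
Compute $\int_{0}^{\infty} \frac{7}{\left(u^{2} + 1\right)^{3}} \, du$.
$\frac{21 \pi}{16}$

Recall the elementary integral
$$J(a) = \int_{0}^{\infty} \frac{7}{a^{2} + u^{2}} \, du = \frac{7 \pi}{2 a}.$$

Differentiating under the integral sign with respect to $a$,
$$\frac{dJ}{da} = \int_{0}^{\infty} - \frac{14 a}{\left(a^{2} + u^{2}\right)^{2}} \, du = - \frac{7 \pi}{2 a^{2}},$$
so $\int_{0}^{\infty} \frac{7}{\left(a^{2} + u^{2}\right)^{2}} \, du = \frac{7 \pi}{4 a^{3}}$.

Repeating — each differentiation of $1/(u^2+a^2)^j$ produces $-2ja/(u^2+a^2)^{j+1}$ — and dividing through by $-2ja$ at each step yields, after $2$ differentiations in total,
$$\int_{0}^{\infty} \frac{7}{\left(a^{2} + u^{2}\right)^{3}} \, du = \frac{21 \pi}{16 a^{5}}.$$

Setting $a = 1$:
$$I = \frac{21 \pi}{16}.$$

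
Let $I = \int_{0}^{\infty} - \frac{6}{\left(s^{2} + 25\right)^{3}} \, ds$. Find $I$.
$- \frac{9 \pi}{25000}$

Recall the elementary integral
$$J(a) = \int_{0}^{\infty} - \frac{6}{a^{2} + s^{2}} \, ds = - \frac{3 \pi}{a}.$$

Differentiating under the integral sign with respect to $a$,
$$\frac{dJ}{da} = \int_{0}^{\infty} \frac{12 a}{\left(a^{2} + s^{2}\right)^{2}} \, ds = \frac{3 \pi}{a^{2}},$$
so $\int_{0}^{\infty} - \frac{6}{\left(a^{2} + s^{2}\right)^{2}} \, ds = - \frac{3 \pi}{2 a^{3}}$.

Repeating — each differentiation of $1/(s^2+a^2)^j$ produces $-2ja/(s^2+a^2)^{j+1}$ — and dividing through by $-2ja$ at each step yields, after $2$ differentiations in total,
$$\int_{0}^{\infty} - \frac{6}{\left(a^{2} + s^{2}\right)^{3}} \, ds = - \frac{9 \pi}{8 a^{5}}.$$

Setting $a = 5$:
$$I = - \frac{9 \pi}{25000}.$$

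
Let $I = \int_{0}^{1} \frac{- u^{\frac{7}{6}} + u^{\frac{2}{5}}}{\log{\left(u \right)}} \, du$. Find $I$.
$- \log{\left(65 \right)} + \log{\left(42 \right)}$

Consider the one-parameter family: let $I(a) = \int_{0}^{1} \frac{u^{\frac{2}{5}} - u^{a}}{\log{\left(u \right)}} \, du$.

Since $\dfrac{\partial}{\partial a}\,u^{a} = u^{a} \ln u$, the $\ln u$ in the denominator cancels and
$$\frac{dI}{da} = \int_{0}^{1} -1 u^{a} \, du = -1 \left[\frac{u^{a+1}}{a+1}\right]_0^1 = - \frac{1}{a + 1}.$$

Integrating with respect to $a$ gives $I(a) = - \log{\left(\frac{5 a}{7} + \frac{5}{7} \right)} + C$.

At $a = \frac{2}{5}$ the integrand is identically $0$, so $I(\frac{2}{5}) = 0$. The closed form gives $0$, hence $C = 0$.

Setting $a = \frac{7}{6}$:
$$I = - \log{\left(65 \right)} + \log{\left(42 \right)}.$$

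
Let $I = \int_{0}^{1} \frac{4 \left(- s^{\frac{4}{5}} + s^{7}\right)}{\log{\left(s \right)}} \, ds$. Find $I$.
$- \log{\left(\frac{6561}{2560000} \right)}$

Replace the exponent $\frac{4}{5}$ by a parameter $a$: let $I(a) = \int_{0}^{1} \frac{4 \left(s^{7} - s^{a}\right)}{\log{\left(s \right)}} \, ds$.

Since $\dfrac{\partial}{\partial a}\,s^{a} = s^{a} \ln s$, the $\ln s$ in the denominator cancels and
$$\frac{dI}{da} = \int_{0}^{1} -4 s^{a} \, ds = -4 \left[\frac{s^{a+1}}{a+1}\right]_0^1 = - \frac{4}{a + 1}.$$

Integrating with respect to $a$ gives $I(a) = - \log{\left(\frac{\left(a + 1\right)^{4}}{4096} \right)} + C$.

At $a = 7$ the integrand is identically $0$, so $I(7) = 0$. The closed form gives $0$, hence $C = 0$.

Setting $a = \frac{4}{5}$:
$$I = - \log{\left(\frac{6561}{2560000} \right)}.$$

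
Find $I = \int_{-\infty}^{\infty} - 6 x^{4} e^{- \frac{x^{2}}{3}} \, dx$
$- \frac{81 \sqrt{3} \sqrt{\pi}}{2}$

Begin with the known integral
$$J(a) = \int_{-\infty}^{\infty} - 6 e^{- a x^{2}} \, dx = - \frac{6 \sqrt{\pi}}{\sqrt{a}}.$$

Differentiating under the integral sign brings down a factor of $(-x^2)$:
$$\frac{dJ}{da} = \int_{-\infty}^{\infty} 6 x^{2} e^{- a x^{2}} \, dx = \frac{3 \sqrt{\pi}}{a^{\frac{3}{2}}}.$$

Repeating twice in total — each differentiation brings down another $(-x^2)$ — gives
$$\frac{d^{2}J}{da^{2}} = \int_{-\infty}^{\infty} - 6 x^{4} e^{- a x^{2}} \, dx = - \frac{9 \sqrt{\pi}}{2 a^{\frac{5}{2}}},$$
and the integrand here is exactly the target integrand, so $I = - \frac{9 \sqrt{\pi}}{2 a^{\frac{5}{2}}}$.

Setting $a = \frac{1}{3}$:
$$I = - \frac{81 \sqrt{3} \sqrt{\pi}}{2}.$$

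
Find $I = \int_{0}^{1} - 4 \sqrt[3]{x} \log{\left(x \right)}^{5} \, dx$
$\frac{10935}{128}$

Consider the simpler parametrised integral
$$J(a) = \int_{0}^{1} - 4 x^{a} \, dx = - \frac{4}{a + 1}.$$

Differentiating under the integral sign brings down a factor of $\ln x$:
$$\frac{dJ}{da} = \int_{0}^{1} - 4 x^{a} \log{\left(x \right)} \, dx = \frac{4}{\left(a + 1\right)^{2}}.$$

Repeating $5$ times in total — each differentiation brings down another $\ln x$ — gives
$$\frac{d^{5}J}{da^{5}} = \int_{0}^{1} - 4 x^{a} \log{\left(x \right)}^{5} \, dx = \frac{480}{\left(a + 1\right)^{6}},$$
and the integrand here is exactly the target integrand, so $I = \frac{480}{\left(a + 1\right)^{6}}$.

Setting $a = \frac{1}{3}$:
$$I = \frac{10935}{128}.$$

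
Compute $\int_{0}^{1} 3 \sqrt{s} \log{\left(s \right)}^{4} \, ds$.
$\frac{256}{27}$

Start from the elementary integral
$$J(a) = \int_{0}^{1} 3 s^{a} \, ds = \frac{3}{a + 1}.$$

Differentiating under the integral sign brings down a factor of $\ln s$:
$$\frac{dJ}{da} = \int_{0}^{1} 3 s^{a} \log{\left(s \right)} \, ds = - \frac{3}{\left(a + 1\right)^{2}}.$$

Repeating $4$ times in total — each differentiation brings down another $\ln s$ — gives
$$\frac{d^{4}J}{da^{4}} = \int_{0}^{1} 3 s^{a} \log{\left(s \right)}^{4} \, ds = \frac{72}{\left(a + 1\right)^{5}},$$
and the integrand here is exactly the target integrand, so $I = \frac{72}{\left(a + 1\right)^{5}}$.

Setting $a = \frac{1}{2}$:
$$I = \frac{256}{27}.$$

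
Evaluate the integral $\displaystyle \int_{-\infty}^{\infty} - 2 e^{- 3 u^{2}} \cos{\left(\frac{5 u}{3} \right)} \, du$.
$- \frac{2 \sqrt{3} \sqrt{\pi}}{3 e^{\frac{25}{108}}}$

Treat the cosine frequency as a parameter and define $I(b) = \int_{-\infty}^{\infty} - 2 e^{- 3 u^{2}} \cos{\left(b u \right)} \, du$.

Differentiating under the integral sign,
$$I'(b) = \int_{-\infty}^{\infty} 2 u e^{- 3 u^{2}} \sin{\left(b u \right)} \, du.$$

Integrate $\int_{-\infty}^{\infty} u \sin(b u)\, e^{- 3 u^{2}}\, du$ by parts with $w = \sin(b u)$ and $dv = u\, e^{- 3 u^{2}}\, du$, giving $v = - \frac{e^{- 3 u^{2}}}{6}$. The boundary term vanishes and
$$\int_{-\infty}^{\infty} u \sin(b u)\, e^{- 3 u^{2}}\, du = \frac{b}{6} \int_{-\infty}^{\infty} \cos(b u)\, e^{- 3 u^{2}}\, du,$$
so $I'(b) = - \frac{b}{6}\, I(b)$.

This is a separable first-order ODE; solving with the initial condition $I(0) = \int_{-\infty}^{\infty} - 2 e^{- 3 u^{2}}\,du = - \frac{2 \sqrt{3} \sqrt{\pi}}{3}$ gives
$$I(b) = - \frac{2 \sqrt{3} \sqrt{\pi} e^{- \frac{b^{2}}{12}}}{3}.$$

Setting $b = \frac{5}{3}$:
$$I = - \frac{2 \sqrt{3} \sqrt{\pi}}{3 e^{\frac{25}{108}}}.$$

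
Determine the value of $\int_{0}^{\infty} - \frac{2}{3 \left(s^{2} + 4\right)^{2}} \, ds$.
$- \frac{\pi}{48}$

Begin with the known result
$$J(a) = \int_{0}^{\infty} - \frac{2}{3 \left(a^{2} + s^{2}\right)} \, ds = - \frac{\pi}{3 a}.$$

Differentiating under the integral sign with respect to $a$,
$$\frac{dJ}{da} = \int_{0}^{\infty} \frac{4 a}{3 \left(a^{2} + s^{2}\right)^{2}} \, ds = \frac{\pi}{3 a^{2}},$$
so $\int_{0}^{\infty} - \frac{2}{3 \left(a^{2} + s^{2}\right)^{2}} \, ds = - \frac{\pi}{6 a^{3}}$.

Setting $a = 2$:
$$I = - \frac{\pi}{48}.$$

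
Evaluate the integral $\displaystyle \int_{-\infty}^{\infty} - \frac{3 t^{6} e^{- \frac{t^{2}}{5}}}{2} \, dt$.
$- \frac{5625 \sqrt{5} \sqrt{\pi}}{16}$

Begin with the known integral
$$J(a) = \int_{-\infty}^{\infty} - \frac{3 e^{- a t^{2}}}{2} \, dt = - \frac{3 \sqrt{\pi}}{2 \sqrt{a}}.$$

Differentiating under the integral sign brings down a factor of $(-t^2)$:
$$\frac{dJ}{da} = \int_{-\infty}^{\infty} \frac{3 t^{2} e^{- a t^{2}}}{2} \, dt = \frac{3 \sqrt{\pi}}{4 a^{\frac{3}{2}}}.$$

Repeating $3$ times in total — each differentiation brings down another $(-t^2)$ — gives
$$\frac{d^{3}J}{da^{3}} = \int_{-\infty}^{\infty} \frac{3 t^{6} e^{- a t^{2}}}{2} \, dt = \frac{45 \sqrt{\pi}}{16 a^{\frac{7}{2}}},$$
and the integrand here is $(-1)^{3}$ times the target integrand, so $I = (-1)^{3}\,\frac{d^{3}J}{da^{3}} = - \frac{45 \sqrt{\pi}}{16 a^{\frac{7}{2}}}$.

Setting $a = \frac{1}{5}$:
$$I = - \frac{5625 \sqrt{5} \sqrt{\pi}}{16}.$$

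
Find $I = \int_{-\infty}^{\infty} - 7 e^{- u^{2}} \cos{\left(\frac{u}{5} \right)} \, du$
$- \frac{7 \sqrt{\pi}}{e^{\frac{1}{100}}}$

Treat the cosine frequency as a parameter and define $I(b) = \int_{-\infty}^{\infty} - 7 e^{- u^{2}} \cos{\left(b u \right)} \, du$.

Differentiating under the integral sign,
$$I'(b) = \int_{-\infty}^{\infty} 7 u e^{- u^{2}} \sin{\left(b u \right)} \, du.$$

Integrate $\int_{-\infty}^{\infty} u \sin(b u)\, e^{- u^{2}}\, du$ by parts with $w = \sin(b u)$ and $dv = u\, e^{- u^{2}}\, du$, giving $v = - \frac{e^{- u^{2}}}{2}$. The boundary term vanishes and
$$\int_{-\infty}^{\infty} u \sin(b u)\, e^{- u^{2}}\, du = \frac{b}{2} \int_{-\infty}^{\infty} \cos(b u)\, e^{- u^{2}}\, du,$$
so $I'(b) = - \frac{b}{2}\, I(b)$.

This is a separable first-order ODE; solving with the initial condition $I(0) = \int_{-\infty}^{\infty} - 7 e^{- u^{2}}\,du = - 7 \sqrt{\pi}$ gives
$$I(b) = - 7 \sqrt{\pi} e^{- \frac{b^{2}}{4}}.$$

Setting $b = \frac{1}{5}$:
$$I = - \frac{7 \sqrt{\pi}}{e^{\frac{1}{100}}}.$$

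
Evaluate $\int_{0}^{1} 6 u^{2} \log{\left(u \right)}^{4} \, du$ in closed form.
$\frac{16}{27}$

Consider the simpler parametrised integral
$$J(a) = \int_{0}^{1} 6 u^{a} \, du = \frac{6}{a + 1}.$$

Differentiating under the integral sign brings down a factor of $\ln u$:
$$\frac{dJ}{da} = \int_{0}^{1} 6 u^{a} \log{\left(u \right)} \, du = - \frac{6}{\left(a + 1\right)^{2}}.$$

Repeating $4$ times in total — each differentiation brings down another $\ln u$ — gives
$$\frac{d^{4}J}{da^{4}} = \int_{0}^{1} 6 u^{a} \log{\left(u \right)}^{4} \, du = \frac{144}{\left(a + 1\right)^{5}},$$
and the integrand here is exactly the target integrand, so $I = \frac{144}{\left(a + 1\right)^{5}}$.

Setting $a = 2$:
$$I = \frac{16}{27}.$$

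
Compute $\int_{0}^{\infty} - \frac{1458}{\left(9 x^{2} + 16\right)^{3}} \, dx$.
$- \frac{729 \pi}{8192}$

Start from the standard arctangent integral
$$J(a) = \int_{0}^{\infty} - \frac{2}{a^{2} + x^{2}} \, dx = - \frac{\pi}{a}.$$

Differentiating under the integral sign with respect to $a$,
$$\frac{dJ}{da} = \int_{0}^{\infty} \frac{4 a}{\left(a^{2} + x^{2}\right)^{2}} \, dx = \frac{\pi}{a^{2}},$$
so $\int_{0}^{\infty} - \frac{2}{\left(a^{2} + x^{2}\right)^{2}} \, dx = - \frac{\pi}{2 a^{3}}$.

Repeating — each differentiation of $1/(x^2+a^2)^j$ produces $-2ja/(x^2+a^2)^{j+1}$ — and dividing through by $-2ja$ at each step yields, after $2$ differentiations in total,
$$\int_{0}^{\infty} - \frac{2}{\left(a^{2} + x^{2}\right)^{3}} \, dx = - \frac{3 \pi}{8 a^{5}}.$$

Setting $a = \frac{4}{3}$:
$$I = - \frac{729 \pi}{8192}.$$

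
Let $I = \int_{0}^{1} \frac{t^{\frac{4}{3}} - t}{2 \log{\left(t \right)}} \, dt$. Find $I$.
$\log{\left(\frac{\sqrt{42}}{6} \right)}$

Replace the exponent $1$ by a parameter $a$: let $I(a) = \int_{0}^{1} \frac{t^{\frac{4}{3}} - t^{a}}{2 \log{\left(t \right)}} \, dt$.

Since $\dfrac{\partial}{\partial a}\,t^{a} = t^{a} \ln t$, the $\ln t$ in the denominator cancels and
$$\frac{dI}{da} = \int_{0}^{1} - \frac{1}{2} t^{a} \, dt = - \frac{1}{2} \left[\frac{t^{a+1}}{a+1}\right]_0^1 = - \frac{1}{2 a + 2}.$$

Integrating with respect to $a$ gives $I(a) = - \frac{\log{\left(a + 1 \right)}}{2} - \frac{\log{\left(3 \right)}}{2} + \frac{\log{\left(7 \right)}}{2} + C$.

At $a = \frac{4}{3}$ the integrand is identically $0$, so $I(\frac{4}{3}) = 0$. The closed form gives $0$, hence $C = 0$.

Setting $a = 1$:
$$I = \log{\left(\frac{\sqrt{42}}{6} \right)}.$$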